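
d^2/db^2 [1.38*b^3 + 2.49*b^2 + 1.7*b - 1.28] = 8.28*b + 4.98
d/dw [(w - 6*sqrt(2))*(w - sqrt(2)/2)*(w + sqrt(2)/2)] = 3*w^2 - 12*sqrt(2)*w - 1/2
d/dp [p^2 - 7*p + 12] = 2*p - 7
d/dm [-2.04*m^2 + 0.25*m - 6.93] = 0.25 - 4.08*m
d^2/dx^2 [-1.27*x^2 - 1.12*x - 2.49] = -2.54000000000000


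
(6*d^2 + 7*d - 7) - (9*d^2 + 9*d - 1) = -3*d^2 - 2*d - 6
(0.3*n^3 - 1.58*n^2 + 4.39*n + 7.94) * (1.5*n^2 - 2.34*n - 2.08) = 0.45*n^5 - 3.072*n^4 + 9.6582*n^3 + 4.9238*n^2 - 27.7108*n - 16.5152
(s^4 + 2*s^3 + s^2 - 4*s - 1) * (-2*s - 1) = -2*s^5 - 5*s^4 - 4*s^3 + 7*s^2 + 6*s + 1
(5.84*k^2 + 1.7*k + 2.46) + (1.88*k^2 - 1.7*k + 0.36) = 7.72*k^2 + 2.82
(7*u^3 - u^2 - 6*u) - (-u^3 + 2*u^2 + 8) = 8*u^3 - 3*u^2 - 6*u - 8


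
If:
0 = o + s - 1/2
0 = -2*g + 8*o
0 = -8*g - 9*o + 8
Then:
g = 32/41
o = 8/41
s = 25/82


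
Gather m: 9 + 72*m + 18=72*m + 27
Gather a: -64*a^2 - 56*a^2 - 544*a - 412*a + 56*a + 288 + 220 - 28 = -120*a^2 - 900*a + 480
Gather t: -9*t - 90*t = -99*t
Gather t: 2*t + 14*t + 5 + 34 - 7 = 16*t + 32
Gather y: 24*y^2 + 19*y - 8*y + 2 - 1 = 24*y^2 + 11*y + 1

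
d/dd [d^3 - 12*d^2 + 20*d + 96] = 3*d^2 - 24*d + 20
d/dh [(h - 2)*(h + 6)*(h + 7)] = 3*h^2 + 22*h + 16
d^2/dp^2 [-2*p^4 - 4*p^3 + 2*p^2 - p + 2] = -24*p^2 - 24*p + 4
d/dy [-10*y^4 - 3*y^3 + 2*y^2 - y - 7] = -40*y^3 - 9*y^2 + 4*y - 1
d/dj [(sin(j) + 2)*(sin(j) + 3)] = (2*sin(j) + 5)*cos(j)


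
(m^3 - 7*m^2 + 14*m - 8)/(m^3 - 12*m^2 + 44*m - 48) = (m - 1)/(m - 6)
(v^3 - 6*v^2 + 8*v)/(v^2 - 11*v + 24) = v*(v^2 - 6*v + 8)/(v^2 - 11*v + 24)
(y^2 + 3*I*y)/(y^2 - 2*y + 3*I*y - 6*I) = y/(y - 2)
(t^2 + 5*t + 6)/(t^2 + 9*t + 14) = (t + 3)/(t + 7)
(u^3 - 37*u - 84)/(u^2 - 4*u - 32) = (u^2 - 4*u - 21)/(u - 8)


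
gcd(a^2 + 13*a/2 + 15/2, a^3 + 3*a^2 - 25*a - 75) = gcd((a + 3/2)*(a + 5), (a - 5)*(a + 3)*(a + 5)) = a + 5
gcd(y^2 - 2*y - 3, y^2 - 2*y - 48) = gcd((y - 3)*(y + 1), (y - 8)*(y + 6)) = 1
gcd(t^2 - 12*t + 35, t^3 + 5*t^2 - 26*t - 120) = t - 5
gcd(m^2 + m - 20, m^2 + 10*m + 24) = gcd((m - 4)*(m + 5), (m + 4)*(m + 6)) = 1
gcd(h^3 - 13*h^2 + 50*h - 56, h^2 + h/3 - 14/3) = h - 2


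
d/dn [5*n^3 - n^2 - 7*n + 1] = 15*n^2 - 2*n - 7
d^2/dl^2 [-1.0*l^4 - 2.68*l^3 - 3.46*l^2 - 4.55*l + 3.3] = -12.0*l^2 - 16.08*l - 6.92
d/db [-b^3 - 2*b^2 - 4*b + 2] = -3*b^2 - 4*b - 4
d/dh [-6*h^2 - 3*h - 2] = -12*h - 3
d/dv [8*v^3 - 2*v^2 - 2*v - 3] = 24*v^2 - 4*v - 2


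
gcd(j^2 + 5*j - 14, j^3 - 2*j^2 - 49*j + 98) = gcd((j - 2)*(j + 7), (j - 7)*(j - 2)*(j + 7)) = j^2 + 5*j - 14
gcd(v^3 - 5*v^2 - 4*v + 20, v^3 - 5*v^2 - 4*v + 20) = v^3 - 5*v^2 - 4*v + 20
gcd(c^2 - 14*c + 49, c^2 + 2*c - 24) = 1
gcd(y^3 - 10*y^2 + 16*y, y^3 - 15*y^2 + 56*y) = y^2 - 8*y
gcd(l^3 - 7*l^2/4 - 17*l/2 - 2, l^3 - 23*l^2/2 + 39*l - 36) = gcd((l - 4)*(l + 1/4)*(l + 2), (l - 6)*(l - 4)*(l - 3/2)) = l - 4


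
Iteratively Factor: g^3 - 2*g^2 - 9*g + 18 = (g - 2)*(g^2 - 9) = (g - 2)*(g + 3)*(g - 3)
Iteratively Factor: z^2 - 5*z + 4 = (z - 1)*(z - 4)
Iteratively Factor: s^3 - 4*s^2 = (s)*(s^2 - 4*s) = s^2*(s - 4)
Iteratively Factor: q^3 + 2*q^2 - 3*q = (q - 1)*(q^2 + 3*q) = q*(q - 1)*(q + 3)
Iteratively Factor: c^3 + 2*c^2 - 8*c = (c + 4)*(c^2 - 2*c) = c*(c + 4)*(c - 2)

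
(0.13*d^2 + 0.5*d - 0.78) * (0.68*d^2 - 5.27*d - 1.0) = 0.0884*d^4 - 0.3451*d^3 - 3.2954*d^2 + 3.6106*d + 0.78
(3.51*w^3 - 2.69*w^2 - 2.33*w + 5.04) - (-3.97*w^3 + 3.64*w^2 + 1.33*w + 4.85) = 7.48*w^3 - 6.33*w^2 - 3.66*w + 0.19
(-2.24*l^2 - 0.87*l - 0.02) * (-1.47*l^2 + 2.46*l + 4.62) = 3.2928*l^4 - 4.2315*l^3 - 12.4596*l^2 - 4.0686*l - 0.0924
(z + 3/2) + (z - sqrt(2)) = 2*z - sqrt(2) + 3/2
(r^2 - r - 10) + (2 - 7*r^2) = -6*r^2 - r - 8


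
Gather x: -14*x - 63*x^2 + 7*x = -63*x^2 - 7*x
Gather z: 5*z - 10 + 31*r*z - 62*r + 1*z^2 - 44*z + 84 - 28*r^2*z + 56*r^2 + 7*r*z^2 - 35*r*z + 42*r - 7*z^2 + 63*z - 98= 56*r^2 - 20*r + z^2*(7*r - 6) + z*(-28*r^2 - 4*r + 24) - 24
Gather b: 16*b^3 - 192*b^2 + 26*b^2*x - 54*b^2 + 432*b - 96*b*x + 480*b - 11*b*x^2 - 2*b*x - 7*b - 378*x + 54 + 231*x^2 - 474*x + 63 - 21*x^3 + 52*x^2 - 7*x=16*b^3 + b^2*(26*x - 246) + b*(-11*x^2 - 98*x + 905) - 21*x^3 + 283*x^2 - 859*x + 117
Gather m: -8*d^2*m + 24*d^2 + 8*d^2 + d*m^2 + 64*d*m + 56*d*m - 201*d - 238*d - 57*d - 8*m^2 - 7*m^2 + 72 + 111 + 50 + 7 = 32*d^2 - 496*d + m^2*(d - 15) + m*(-8*d^2 + 120*d) + 240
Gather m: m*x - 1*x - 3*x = m*x - 4*x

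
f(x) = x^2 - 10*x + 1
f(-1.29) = 15.56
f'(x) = 2*x - 10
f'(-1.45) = -12.90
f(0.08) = 0.21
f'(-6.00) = -22.00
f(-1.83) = 22.65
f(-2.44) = 31.35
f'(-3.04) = -16.08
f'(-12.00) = -34.00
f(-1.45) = 17.60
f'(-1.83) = -13.66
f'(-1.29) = -12.58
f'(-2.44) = -14.88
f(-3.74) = 52.39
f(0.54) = -4.11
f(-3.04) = 40.64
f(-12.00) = 265.00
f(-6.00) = 97.00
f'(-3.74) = -17.48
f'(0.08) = -9.84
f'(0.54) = -8.92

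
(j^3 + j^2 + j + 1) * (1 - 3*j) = -3*j^4 - 2*j^3 - 2*j^2 - 2*j + 1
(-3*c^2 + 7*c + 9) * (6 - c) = 3*c^3 - 25*c^2 + 33*c + 54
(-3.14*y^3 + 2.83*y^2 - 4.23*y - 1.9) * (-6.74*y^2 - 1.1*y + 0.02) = 21.1636*y^5 - 15.6202*y^4 + 25.3344*y^3 + 17.5156*y^2 + 2.0054*y - 0.038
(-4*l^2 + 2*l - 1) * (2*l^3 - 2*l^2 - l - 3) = -8*l^5 + 12*l^4 - 2*l^3 + 12*l^2 - 5*l + 3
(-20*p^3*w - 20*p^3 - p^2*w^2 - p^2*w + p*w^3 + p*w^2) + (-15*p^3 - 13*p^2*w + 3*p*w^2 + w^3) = -20*p^3*w - 35*p^3 - p^2*w^2 - 14*p^2*w + p*w^3 + 4*p*w^2 + w^3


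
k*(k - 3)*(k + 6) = k^3 + 3*k^2 - 18*k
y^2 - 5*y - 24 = (y - 8)*(y + 3)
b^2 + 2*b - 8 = (b - 2)*(b + 4)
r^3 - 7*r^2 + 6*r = r*(r - 6)*(r - 1)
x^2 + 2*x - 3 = (x - 1)*(x + 3)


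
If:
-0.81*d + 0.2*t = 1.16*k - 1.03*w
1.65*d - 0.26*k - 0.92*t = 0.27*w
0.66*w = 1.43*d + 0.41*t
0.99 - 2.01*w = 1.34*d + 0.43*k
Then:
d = 0.14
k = 0.23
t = 0.08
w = 0.35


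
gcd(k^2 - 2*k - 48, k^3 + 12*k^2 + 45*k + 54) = k + 6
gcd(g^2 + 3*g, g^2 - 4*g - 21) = g + 3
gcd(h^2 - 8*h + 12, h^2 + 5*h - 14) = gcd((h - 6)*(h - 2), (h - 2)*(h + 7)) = h - 2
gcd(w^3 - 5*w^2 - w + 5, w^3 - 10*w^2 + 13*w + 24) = w + 1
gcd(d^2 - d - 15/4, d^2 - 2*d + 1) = 1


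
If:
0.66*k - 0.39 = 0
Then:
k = 0.59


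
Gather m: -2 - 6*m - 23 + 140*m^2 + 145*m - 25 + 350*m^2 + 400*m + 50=490*m^2 + 539*m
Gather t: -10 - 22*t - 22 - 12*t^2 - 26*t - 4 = -12*t^2 - 48*t - 36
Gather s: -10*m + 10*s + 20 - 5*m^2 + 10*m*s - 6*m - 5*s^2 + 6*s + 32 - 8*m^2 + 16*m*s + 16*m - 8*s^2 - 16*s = -13*m^2 + 26*m*s - 13*s^2 + 52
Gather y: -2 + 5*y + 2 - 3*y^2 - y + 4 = -3*y^2 + 4*y + 4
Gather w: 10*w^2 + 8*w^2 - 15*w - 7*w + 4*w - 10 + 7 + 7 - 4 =18*w^2 - 18*w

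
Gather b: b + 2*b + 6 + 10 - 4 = 3*b + 12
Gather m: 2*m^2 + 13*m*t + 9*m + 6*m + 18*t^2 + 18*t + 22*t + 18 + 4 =2*m^2 + m*(13*t + 15) + 18*t^2 + 40*t + 22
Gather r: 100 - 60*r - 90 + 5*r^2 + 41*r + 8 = 5*r^2 - 19*r + 18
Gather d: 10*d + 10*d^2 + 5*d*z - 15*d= 10*d^2 + d*(5*z - 5)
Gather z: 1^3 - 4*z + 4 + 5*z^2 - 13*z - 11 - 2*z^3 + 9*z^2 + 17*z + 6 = -2*z^3 + 14*z^2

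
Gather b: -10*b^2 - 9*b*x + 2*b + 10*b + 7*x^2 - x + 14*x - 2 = -10*b^2 + b*(12 - 9*x) + 7*x^2 + 13*x - 2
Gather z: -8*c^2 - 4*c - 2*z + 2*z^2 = -8*c^2 - 4*c + 2*z^2 - 2*z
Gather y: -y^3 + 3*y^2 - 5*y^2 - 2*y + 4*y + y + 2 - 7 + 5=-y^3 - 2*y^2 + 3*y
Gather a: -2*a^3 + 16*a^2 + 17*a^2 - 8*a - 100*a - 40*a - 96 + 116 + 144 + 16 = -2*a^3 + 33*a^2 - 148*a + 180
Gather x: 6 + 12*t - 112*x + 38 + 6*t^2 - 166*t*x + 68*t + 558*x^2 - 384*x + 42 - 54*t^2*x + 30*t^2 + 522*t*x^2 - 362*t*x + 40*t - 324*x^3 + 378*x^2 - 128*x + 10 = 36*t^2 + 120*t - 324*x^3 + x^2*(522*t + 936) + x*(-54*t^2 - 528*t - 624) + 96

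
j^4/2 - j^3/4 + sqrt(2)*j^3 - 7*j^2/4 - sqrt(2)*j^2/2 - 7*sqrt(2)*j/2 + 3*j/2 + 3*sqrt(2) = (j/2 + sqrt(2))*(j - 3/2)*(j - 1)*(j + 2)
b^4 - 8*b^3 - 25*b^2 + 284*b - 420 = (b - 7)*(b - 5)*(b - 2)*(b + 6)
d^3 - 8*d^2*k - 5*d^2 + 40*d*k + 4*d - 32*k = (d - 4)*(d - 1)*(d - 8*k)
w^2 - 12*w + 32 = (w - 8)*(w - 4)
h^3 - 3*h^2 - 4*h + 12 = (h - 3)*(h - 2)*(h + 2)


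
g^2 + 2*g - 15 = (g - 3)*(g + 5)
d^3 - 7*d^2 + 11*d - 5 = (d - 5)*(d - 1)^2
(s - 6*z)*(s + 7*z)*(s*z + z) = s^3*z + s^2*z^2 + s^2*z - 42*s*z^3 + s*z^2 - 42*z^3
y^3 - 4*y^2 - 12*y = y*(y - 6)*(y + 2)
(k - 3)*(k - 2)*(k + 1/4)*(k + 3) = k^4 - 7*k^3/4 - 19*k^2/2 + 63*k/4 + 9/2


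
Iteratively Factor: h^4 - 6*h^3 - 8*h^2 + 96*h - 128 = (h - 4)*(h^3 - 2*h^2 - 16*h + 32) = (h - 4)^2*(h^2 + 2*h - 8) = (h - 4)^2*(h + 4)*(h - 2)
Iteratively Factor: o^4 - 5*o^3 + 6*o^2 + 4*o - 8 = (o + 1)*(o^3 - 6*o^2 + 12*o - 8) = (o - 2)*(o + 1)*(o^2 - 4*o + 4) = (o - 2)^2*(o + 1)*(o - 2)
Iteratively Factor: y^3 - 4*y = (y + 2)*(y^2 - 2*y) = y*(y + 2)*(y - 2)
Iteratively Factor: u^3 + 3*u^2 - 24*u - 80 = (u + 4)*(u^2 - u - 20) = (u + 4)^2*(u - 5)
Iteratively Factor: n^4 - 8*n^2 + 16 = (n + 2)*(n^3 - 2*n^2 - 4*n + 8) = (n - 2)*(n + 2)*(n^2 - 4) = (n - 2)^2*(n + 2)*(n + 2)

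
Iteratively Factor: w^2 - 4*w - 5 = (w + 1)*(w - 5)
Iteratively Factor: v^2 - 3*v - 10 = (v + 2)*(v - 5)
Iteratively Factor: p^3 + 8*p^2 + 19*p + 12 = (p + 3)*(p^2 + 5*p + 4) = (p + 1)*(p + 3)*(p + 4)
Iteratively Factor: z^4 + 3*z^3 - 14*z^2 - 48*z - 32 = (z + 4)*(z^3 - z^2 - 10*z - 8) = (z + 2)*(z + 4)*(z^2 - 3*z - 4) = (z - 4)*(z + 2)*(z + 4)*(z + 1)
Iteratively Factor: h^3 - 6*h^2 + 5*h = (h)*(h^2 - 6*h + 5) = h*(h - 1)*(h - 5)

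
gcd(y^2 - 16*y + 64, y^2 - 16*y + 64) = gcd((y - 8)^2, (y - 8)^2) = y^2 - 16*y + 64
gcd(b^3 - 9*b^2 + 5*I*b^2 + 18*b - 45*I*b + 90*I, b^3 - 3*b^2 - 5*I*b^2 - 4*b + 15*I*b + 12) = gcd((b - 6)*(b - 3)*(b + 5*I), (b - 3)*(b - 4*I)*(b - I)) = b - 3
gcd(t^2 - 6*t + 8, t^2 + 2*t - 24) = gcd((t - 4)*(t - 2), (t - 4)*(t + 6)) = t - 4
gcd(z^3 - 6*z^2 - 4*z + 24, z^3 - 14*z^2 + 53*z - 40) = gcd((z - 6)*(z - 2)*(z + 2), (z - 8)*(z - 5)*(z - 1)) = 1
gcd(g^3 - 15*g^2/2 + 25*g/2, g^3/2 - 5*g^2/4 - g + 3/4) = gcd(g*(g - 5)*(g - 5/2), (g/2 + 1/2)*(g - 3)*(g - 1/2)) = 1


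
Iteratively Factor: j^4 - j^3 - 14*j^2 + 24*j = (j + 4)*(j^3 - 5*j^2 + 6*j) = (j - 3)*(j + 4)*(j^2 - 2*j) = j*(j - 3)*(j + 4)*(j - 2)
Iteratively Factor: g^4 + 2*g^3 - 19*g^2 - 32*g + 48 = (g + 4)*(g^3 - 2*g^2 - 11*g + 12) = (g - 1)*(g + 4)*(g^2 - g - 12) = (g - 1)*(g + 3)*(g + 4)*(g - 4)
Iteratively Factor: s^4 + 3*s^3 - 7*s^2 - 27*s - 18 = (s + 1)*(s^3 + 2*s^2 - 9*s - 18) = (s + 1)*(s + 2)*(s^2 - 9) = (s + 1)*(s + 2)*(s + 3)*(s - 3)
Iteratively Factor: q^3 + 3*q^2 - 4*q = (q - 1)*(q^2 + 4*q) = q*(q - 1)*(q + 4)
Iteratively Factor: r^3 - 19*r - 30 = (r + 2)*(r^2 - 2*r - 15) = (r - 5)*(r + 2)*(r + 3)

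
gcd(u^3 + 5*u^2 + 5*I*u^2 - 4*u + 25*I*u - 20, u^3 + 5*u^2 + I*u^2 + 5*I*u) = u^2 + u*(5 + I) + 5*I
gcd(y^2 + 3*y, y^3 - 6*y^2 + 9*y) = y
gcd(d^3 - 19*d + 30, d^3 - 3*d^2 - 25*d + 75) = d^2 + 2*d - 15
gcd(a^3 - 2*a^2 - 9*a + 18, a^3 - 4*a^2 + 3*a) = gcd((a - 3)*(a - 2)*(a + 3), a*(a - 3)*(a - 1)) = a - 3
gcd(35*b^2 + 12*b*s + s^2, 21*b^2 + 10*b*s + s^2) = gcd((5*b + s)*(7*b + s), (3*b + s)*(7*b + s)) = 7*b + s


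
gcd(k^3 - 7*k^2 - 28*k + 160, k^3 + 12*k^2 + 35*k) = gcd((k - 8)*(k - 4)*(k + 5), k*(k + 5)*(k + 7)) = k + 5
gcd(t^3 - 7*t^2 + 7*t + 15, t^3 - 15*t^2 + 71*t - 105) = t^2 - 8*t + 15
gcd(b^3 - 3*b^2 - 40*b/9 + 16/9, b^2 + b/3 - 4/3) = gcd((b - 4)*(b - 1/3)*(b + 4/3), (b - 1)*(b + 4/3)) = b + 4/3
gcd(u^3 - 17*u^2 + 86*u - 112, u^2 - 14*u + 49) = u - 7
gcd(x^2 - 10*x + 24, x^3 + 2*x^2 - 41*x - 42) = x - 6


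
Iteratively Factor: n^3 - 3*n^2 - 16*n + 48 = (n + 4)*(n^2 - 7*n + 12) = (n - 3)*(n + 4)*(n - 4)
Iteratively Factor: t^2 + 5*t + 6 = (t + 3)*(t + 2)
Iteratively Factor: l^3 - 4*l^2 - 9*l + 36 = (l + 3)*(l^2 - 7*l + 12) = (l - 4)*(l + 3)*(l - 3)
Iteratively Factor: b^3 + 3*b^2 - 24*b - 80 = (b + 4)*(b^2 - b - 20) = (b + 4)^2*(b - 5)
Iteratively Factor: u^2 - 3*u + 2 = (u - 2)*(u - 1)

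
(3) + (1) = 4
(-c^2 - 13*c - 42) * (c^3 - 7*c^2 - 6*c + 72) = -c^5 - 6*c^4 + 55*c^3 + 300*c^2 - 684*c - 3024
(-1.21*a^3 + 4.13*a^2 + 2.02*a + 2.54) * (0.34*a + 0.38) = -0.4114*a^4 + 0.9444*a^3 + 2.2562*a^2 + 1.6312*a + 0.9652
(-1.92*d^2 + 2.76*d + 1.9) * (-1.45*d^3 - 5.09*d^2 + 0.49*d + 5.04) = 2.784*d^5 + 5.7708*d^4 - 17.7442*d^3 - 17.9954*d^2 + 14.8414*d + 9.576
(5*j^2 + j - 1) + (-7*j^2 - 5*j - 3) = -2*j^2 - 4*j - 4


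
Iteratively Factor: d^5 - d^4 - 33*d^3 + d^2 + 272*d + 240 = (d - 5)*(d^4 + 4*d^3 - 13*d^2 - 64*d - 48) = (d - 5)*(d + 3)*(d^3 + d^2 - 16*d - 16) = (d - 5)*(d + 3)*(d + 4)*(d^2 - 3*d - 4) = (d - 5)*(d - 4)*(d + 3)*(d + 4)*(d + 1)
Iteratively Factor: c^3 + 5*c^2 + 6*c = (c + 2)*(c^2 + 3*c) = (c + 2)*(c + 3)*(c)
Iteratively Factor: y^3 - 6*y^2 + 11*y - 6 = (y - 1)*(y^2 - 5*y + 6) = (y - 2)*(y - 1)*(y - 3)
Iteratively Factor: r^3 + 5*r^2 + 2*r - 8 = (r + 2)*(r^2 + 3*r - 4) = (r + 2)*(r + 4)*(r - 1)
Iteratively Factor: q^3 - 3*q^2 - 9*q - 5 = (q + 1)*(q^2 - 4*q - 5) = (q + 1)^2*(q - 5)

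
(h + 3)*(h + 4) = h^2 + 7*h + 12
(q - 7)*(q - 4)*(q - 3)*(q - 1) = q^4 - 15*q^3 + 75*q^2 - 145*q + 84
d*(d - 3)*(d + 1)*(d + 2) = d^4 - 7*d^2 - 6*d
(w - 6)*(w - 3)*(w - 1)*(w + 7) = w^4 - 3*w^3 - 43*w^2 + 171*w - 126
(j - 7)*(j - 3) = j^2 - 10*j + 21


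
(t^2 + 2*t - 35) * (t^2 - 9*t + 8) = t^4 - 7*t^3 - 45*t^2 + 331*t - 280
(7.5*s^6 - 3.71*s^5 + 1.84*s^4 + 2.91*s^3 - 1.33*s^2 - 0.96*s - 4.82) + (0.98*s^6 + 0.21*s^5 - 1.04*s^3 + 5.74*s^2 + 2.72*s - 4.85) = 8.48*s^6 - 3.5*s^5 + 1.84*s^4 + 1.87*s^3 + 4.41*s^2 + 1.76*s - 9.67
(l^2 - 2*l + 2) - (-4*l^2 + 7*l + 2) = 5*l^2 - 9*l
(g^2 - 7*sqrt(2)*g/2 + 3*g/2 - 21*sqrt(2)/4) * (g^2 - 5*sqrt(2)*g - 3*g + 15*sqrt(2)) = g^4 - 17*sqrt(2)*g^3/2 - 3*g^3/2 + 51*sqrt(2)*g^2/4 + 61*g^2/2 - 105*g/2 + 153*sqrt(2)*g/4 - 315/2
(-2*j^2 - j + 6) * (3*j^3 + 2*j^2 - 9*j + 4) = -6*j^5 - 7*j^4 + 34*j^3 + 13*j^2 - 58*j + 24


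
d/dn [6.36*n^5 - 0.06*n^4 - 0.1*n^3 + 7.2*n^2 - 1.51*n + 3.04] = 31.8*n^4 - 0.24*n^3 - 0.3*n^2 + 14.4*n - 1.51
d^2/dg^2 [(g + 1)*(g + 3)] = 2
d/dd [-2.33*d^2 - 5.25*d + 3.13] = -4.66*d - 5.25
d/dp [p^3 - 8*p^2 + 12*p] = 3*p^2 - 16*p + 12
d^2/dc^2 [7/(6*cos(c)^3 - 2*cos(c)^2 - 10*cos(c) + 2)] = 7*((-11*cos(c) - 8*cos(2*c) + 27*cos(3*c))*(3*cos(c)^3 - cos(c)^2 - 5*cos(c) + 1)/4 + 2*(-9*cos(c)^2 + 2*cos(c) + 5)^2*sin(c)^2)/(2*(3*cos(c)^3 - cos(c)^2 - 5*cos(c) + 1)^3)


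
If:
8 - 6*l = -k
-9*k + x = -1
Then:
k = x/9 + 1/9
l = x/54 + 73/54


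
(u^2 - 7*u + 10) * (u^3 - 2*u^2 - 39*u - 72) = u^5 - 9*u^4 - 15*u^3 + 181*u^2 + 114*u - 720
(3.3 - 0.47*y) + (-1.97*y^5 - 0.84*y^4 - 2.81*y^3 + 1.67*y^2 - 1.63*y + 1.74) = -1.97*y^5 - 0.84*y^4 - 2.81*y^3 + 1.67*y^2 - 2.1*y + 5.04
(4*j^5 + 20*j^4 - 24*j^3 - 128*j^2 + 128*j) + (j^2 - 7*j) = 4*j^5 + 20*j^4 - 24*j^3 - 127*j^2 + 121*j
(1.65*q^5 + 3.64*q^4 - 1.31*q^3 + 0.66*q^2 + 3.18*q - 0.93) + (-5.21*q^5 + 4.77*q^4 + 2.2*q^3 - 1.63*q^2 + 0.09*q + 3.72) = -3.56*q^5 + 8.41*q^4 + 0.89*q^3 - 0.97*q^2 + 3.27*q + 2.79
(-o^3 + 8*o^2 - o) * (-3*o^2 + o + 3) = 3*o^5 - 25*o^4 + 8*o^3 + 23*o^2 - 3*o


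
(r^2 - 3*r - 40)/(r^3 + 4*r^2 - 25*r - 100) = (r - 8)/(r^2 - r - 20)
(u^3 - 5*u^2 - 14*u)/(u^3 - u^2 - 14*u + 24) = u*(u^2 - 5*u - 14)/(u^3 - u^2 - 14*u + 24)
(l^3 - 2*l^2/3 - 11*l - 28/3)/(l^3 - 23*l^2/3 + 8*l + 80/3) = (3*l^2 + 10*l + 7)/(3*l^2 - 11*l - 20)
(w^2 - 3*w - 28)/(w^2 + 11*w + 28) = (w - 7)/(w + 7)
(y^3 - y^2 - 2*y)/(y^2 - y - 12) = y*(-y^2 + y + 2)/(-y^2 + y + 12)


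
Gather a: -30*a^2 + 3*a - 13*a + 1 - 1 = -30*a^2 - 10*a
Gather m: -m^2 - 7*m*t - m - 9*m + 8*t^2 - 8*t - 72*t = -m^2 + m*(-7*t - 10) + 8*t^2 - 80*t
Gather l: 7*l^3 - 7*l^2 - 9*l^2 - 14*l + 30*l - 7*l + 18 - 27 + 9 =7*l^3 - 16*l^2 + 9*l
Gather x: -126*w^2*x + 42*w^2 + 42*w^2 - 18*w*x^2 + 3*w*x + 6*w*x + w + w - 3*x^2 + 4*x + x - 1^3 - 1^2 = 84*w^2 + 2*w + x^2*(-18*w - 3) + x*(-126*w^2 + 9*w + 5) - 2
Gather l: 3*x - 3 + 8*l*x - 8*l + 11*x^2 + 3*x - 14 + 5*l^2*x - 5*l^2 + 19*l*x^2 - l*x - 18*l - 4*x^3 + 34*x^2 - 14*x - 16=l^2*(5*x - 5) + l*(19*x^2 + 7*x - 26) - 4*x^3 + 45*x^2 - 8*x - 33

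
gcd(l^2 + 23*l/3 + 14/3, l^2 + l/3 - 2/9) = l + 2/3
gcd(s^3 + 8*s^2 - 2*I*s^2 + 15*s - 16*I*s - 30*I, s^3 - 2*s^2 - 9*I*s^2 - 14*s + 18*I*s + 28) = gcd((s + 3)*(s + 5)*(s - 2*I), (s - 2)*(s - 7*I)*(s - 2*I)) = s - 2*I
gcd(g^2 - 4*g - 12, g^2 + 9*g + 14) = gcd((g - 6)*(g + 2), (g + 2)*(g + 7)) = g + 2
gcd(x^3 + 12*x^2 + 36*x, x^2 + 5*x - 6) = x + 6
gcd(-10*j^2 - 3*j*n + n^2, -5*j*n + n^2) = 5*j - n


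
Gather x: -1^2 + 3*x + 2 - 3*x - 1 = 0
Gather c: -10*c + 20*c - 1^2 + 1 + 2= 10*c + 2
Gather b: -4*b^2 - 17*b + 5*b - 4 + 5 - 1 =-4*b^2 - 12*b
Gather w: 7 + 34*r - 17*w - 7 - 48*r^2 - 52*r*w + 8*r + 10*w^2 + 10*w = -48*r^2 + 42*r + 10*w^2 + w*(-52*r - 7)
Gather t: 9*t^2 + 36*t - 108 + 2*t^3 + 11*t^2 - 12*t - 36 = 2*t^3 + 20*t^2 + 24*t - 144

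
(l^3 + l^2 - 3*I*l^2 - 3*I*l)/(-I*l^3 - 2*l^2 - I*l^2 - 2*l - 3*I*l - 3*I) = I*l/(l + I)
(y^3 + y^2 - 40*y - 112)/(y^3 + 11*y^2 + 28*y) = (y^2 - 3*y - 28)/(y*(y + 7))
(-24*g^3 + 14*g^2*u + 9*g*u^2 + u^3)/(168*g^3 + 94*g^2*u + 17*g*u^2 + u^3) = (-g + u)/(7*g + u)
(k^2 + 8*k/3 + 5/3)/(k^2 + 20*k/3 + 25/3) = (k + 1)/(k + 5)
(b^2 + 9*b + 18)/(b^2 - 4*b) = (b^2 + 9*b + 18)/(b*(b - 4))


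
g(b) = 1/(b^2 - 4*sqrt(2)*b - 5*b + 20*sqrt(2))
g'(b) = (-2*b + 5 + 4*sqrt(2))/(b^2 - 4*sqrt(2)*b - 5*b + 20*sqrt(2))^2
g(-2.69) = 0.02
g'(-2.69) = 0.00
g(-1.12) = 0.02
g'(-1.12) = 0.01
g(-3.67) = 0.01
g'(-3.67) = 0.00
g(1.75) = 0.08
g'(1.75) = 0.04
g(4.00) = 0.60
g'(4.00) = 0.97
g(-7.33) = 0.01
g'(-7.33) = 0.00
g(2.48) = 0.12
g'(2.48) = 0.09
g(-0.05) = 0.03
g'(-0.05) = 0.01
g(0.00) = 0.04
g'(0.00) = 0.01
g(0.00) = 0.04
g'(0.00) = 0.01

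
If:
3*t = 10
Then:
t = 10/3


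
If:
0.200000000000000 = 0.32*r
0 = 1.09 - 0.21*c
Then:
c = 5.19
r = 0.62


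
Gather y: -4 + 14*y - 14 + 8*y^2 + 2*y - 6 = 8*y^2 + 16*y - 24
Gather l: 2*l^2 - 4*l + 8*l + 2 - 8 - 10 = 2*l^2 + 4*l - 16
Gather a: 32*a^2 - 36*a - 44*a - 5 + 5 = 32*a^2 - 80*a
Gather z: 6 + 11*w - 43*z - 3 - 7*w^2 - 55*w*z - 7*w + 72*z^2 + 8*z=-7*w^2 + 4*w + 72*z^2 + z*(-55*w - 35) + 3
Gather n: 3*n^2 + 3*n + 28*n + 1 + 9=3*n^2 + 31*n + 10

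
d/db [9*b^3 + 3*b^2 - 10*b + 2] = 27*b^2 + 6*b - 10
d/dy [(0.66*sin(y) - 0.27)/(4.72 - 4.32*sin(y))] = 1.9488*cos(y)/(4.32*sin(y) - 4.72)^2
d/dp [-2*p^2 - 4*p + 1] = -4*p - 4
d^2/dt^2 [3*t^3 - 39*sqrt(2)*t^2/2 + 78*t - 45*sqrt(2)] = 18*t - 39*sqrt(2)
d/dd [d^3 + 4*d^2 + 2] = d*(3*d + 8)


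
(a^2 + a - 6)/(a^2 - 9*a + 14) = (a + 3)/(a - 7)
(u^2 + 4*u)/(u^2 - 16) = u/(u - 4)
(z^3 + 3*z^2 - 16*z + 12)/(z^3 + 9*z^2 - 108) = (z^2 - 3*z + 2)/(z^2 + 3*z - 18)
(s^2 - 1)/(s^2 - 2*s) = (s^2 - 1)/(s*(s - 2))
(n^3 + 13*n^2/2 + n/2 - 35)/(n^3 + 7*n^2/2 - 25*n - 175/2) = (n - 2)/(n - 5)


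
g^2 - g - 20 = (g - 5)*(g + 4)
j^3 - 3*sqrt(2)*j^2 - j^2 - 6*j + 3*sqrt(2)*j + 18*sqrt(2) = (j - 3)*(j + 2)*(j - 3*sqrt(2))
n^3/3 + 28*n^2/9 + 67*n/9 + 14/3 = (n/3 + 1/3)*(n + 7/3)*(n + 6)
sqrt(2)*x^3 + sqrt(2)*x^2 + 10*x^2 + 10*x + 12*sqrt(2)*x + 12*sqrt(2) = (x + 2*sqrt(2))*(x + 3*sqrt(2))*(sqrt(2)*x + sqrt(2))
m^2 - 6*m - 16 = (m - 8)*(m + 2)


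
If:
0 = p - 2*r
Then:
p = 2*r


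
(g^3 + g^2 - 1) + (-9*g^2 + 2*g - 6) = g^3 - 8*g^2 + 2*g - 7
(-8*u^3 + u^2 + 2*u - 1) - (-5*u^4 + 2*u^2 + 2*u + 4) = 5*u^4 - 8*u^3 - u^2 - 5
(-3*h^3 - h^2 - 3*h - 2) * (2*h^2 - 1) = -6*h^5 - 2*h^4 - 3*h^3 - 3*h^2 + 3*h + 2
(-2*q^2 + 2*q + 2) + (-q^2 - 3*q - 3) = -3*q^2 - q - 1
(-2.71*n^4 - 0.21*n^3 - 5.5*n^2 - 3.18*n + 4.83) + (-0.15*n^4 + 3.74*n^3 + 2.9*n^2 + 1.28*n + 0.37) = -2.86*n^4 + 3.53*n^3 - 2.6*n^2 - 1.9*n + 5.2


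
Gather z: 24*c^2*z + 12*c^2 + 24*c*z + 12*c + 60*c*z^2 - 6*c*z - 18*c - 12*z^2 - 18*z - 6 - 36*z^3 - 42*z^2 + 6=12*c^2 - 6*c - 36*z^3 + z^2*(60*c - 54) + z*(24*c^2 + 18*c - 18)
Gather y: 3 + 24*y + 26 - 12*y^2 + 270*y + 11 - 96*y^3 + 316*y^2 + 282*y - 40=-96*y^3 + 304*y^2 + 576*y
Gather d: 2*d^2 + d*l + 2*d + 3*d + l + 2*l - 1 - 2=2*d^2 + d*(l + 5) + 3*l - 3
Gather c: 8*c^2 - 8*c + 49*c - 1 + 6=8*c^2 + 41*c + 5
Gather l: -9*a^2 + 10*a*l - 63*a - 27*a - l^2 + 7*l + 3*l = -9*a^2 - 90*a - l^2 + l*(10*a + 10)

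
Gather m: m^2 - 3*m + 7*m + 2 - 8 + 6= m^2 + 4*m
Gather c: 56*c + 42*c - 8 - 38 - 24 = 98*c - 70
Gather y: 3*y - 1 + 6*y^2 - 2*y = 6*y^2 + y - 1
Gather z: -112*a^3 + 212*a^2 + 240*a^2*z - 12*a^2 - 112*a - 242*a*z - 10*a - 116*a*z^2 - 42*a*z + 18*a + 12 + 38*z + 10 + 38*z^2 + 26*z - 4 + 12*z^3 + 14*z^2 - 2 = -112*a^3 + 200*a^2 - 104*a + 12*z^3 + z^2*(52 - 116*a) + z*(240*a^2 - 284*a + 64) + 16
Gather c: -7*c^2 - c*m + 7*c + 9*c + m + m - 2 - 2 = -7*c^2 + c*(16 - m) + 2*m - 4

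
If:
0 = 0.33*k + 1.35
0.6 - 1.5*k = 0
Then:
No Solution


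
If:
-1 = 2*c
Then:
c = -1/2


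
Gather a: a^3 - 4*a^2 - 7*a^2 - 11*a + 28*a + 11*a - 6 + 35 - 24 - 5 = a^3 - 11*a^2 + 28*a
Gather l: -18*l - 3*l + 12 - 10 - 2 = -21*l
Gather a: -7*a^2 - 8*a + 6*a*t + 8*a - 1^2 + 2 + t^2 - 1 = -7*a^2 + 6*a*t + t^2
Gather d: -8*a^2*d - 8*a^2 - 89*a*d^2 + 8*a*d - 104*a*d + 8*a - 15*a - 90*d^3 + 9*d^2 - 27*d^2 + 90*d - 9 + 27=-8*a^2 - 7*a - 90*d^3 + d^2*(-89*a - 18) + d*(-8*a^2 - 96*a + 90) + 18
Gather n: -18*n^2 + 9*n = -18*n^2 + 9*n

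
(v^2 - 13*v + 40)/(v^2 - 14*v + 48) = (v - 5)/(v - 6)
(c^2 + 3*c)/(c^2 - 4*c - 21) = c/(c - 7)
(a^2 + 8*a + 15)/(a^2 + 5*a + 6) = (a + 5)/(a + 2)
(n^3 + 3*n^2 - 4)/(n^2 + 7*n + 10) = (n^2 + n - 2)/(n + 5)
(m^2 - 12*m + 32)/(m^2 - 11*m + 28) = (m - 8)/(m - 7)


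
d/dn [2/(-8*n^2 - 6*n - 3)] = 4*(8*n + 3)/(8*n^2 + 6*n + 3)^2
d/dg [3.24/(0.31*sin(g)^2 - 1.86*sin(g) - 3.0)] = (6.0264 - 2.0088*sin(g))*cos(g)/(-0.31*sin(g)^2 + 1.86*sin(g) + 3.0)^2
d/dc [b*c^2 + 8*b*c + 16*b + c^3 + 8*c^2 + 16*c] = 2*b*c + 8*b + 3*c^2 + 16*c + 16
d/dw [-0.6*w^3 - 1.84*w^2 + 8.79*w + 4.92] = -1.8*w^2 - 3.68*w + 8.79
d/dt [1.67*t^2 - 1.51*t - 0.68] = 3.34*t - 1.51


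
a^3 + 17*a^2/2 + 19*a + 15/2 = (a + 1/2)*(a + 3)*(a + 5)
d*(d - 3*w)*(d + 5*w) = d^3 + 2*d^2*w - 15*d*w^2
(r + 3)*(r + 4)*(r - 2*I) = r^3 + 7*r^2 - 2*I*r^2 + 12*r - 14*I*r - 24*I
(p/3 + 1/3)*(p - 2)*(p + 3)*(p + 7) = p^4/3 + 3*p^3 + 3*p^2 - 41*p/3 - 14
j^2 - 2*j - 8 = (j - 4)*(j + 2)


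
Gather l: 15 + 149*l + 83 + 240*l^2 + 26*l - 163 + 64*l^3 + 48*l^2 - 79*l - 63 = 64*l^3 + 288*l^2 + 96*l - 128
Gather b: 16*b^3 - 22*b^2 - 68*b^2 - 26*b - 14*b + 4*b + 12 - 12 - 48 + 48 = 16*b^3 - 90*b^2 - 36*b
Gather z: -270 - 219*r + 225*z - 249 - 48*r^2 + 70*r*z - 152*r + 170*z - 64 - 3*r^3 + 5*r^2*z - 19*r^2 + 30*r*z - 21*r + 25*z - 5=-3*r^3 - 67*r^2 - 392*r + z*(5*r^2 + 100*r + 420) - 588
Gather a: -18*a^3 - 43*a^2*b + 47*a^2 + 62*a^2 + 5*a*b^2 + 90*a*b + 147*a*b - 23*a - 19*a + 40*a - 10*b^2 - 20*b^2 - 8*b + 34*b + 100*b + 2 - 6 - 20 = -18*a^3 + a^2*(109 - 43*b) + a*(5*b^2 + 237*b - 2) - 30*b^2 + 126*b - 24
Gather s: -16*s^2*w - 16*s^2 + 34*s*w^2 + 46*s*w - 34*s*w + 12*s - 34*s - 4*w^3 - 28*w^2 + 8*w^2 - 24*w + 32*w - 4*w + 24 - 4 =s^2*(-16*w - 16) + s*(34*w^2 + 12*w - 22) - 4*w^3 - 20*w^2 + 4*w + 20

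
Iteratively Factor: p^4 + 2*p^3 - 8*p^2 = (p)*(p^3 + 2*p^2 - 8*p) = p^2*(p^2 + 2*p - 8) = p^2*(p - 2)*(p + 4)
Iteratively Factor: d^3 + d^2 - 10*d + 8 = (d - 1)*(d^2 + 2*d - 8) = (d - 2)*(d - 1)*(d + 4)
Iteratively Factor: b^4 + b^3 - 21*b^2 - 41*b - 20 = (b + 4)*(b^3 - 3*b^2 - 9*b - 5) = (b + 1)*(b + 4)*(b^2 - 4*b - 5) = (b + 1)^2*(b + 4)*(b - 5)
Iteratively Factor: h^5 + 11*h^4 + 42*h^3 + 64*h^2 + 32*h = (h + 4)*(h^4 + 7*h^3 + 14*h^2 + 8*h) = (h + 4)^2*(h^3 + 3*h^2 + 2*h) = h*(h + 4)^2*(h^2 + 3*h + 2) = h*(h + 1)*(h + 4)^2*(h + 2)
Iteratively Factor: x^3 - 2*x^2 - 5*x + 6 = (x - 1)*(x^2 - x - 6) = (x - 1)*(x + 2)*(x - 3)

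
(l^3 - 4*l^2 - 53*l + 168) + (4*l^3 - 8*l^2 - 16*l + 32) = 5*l^3 - 12*l^2 - 69*l + 200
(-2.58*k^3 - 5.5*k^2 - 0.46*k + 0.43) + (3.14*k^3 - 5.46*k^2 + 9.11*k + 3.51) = 0.56*k^3 - 10.96*k^2 + 8.65*k + 3.94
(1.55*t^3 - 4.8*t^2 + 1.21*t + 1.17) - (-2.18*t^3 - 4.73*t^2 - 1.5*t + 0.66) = 3.73*t^3 - 0.0699999999999994*t^2 + 2.71*t + 0.51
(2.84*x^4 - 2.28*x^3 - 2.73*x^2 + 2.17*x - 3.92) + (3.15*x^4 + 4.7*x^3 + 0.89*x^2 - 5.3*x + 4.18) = 5.99*x^4 + 2.42*x^3 - 1.84*x^2 - 3.13*x + 0.26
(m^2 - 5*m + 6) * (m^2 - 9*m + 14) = m^4 - 14*m^3 + 65*m^2 - 124*m + 84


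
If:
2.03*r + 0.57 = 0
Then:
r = -0.28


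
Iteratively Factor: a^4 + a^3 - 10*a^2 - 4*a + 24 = (a - 2)*(a^3 + 3*a^2 - 4*a - 12) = (a - 2)*(a + 2)*(a^2 + a - 6) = (a - 2)*(a + 2)*(a + 3)*(a - 2)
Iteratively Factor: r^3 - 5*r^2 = (r)*(r^2 - 5*r) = r*(r - 5)*(r)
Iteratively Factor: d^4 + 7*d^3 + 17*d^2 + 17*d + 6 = (d + 1)*(d^3 + 6*d^2 + 11*d + 6) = (d + 1)*(d + 2)*(d^2 + 4*d + 3) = (d + 1)*(d + 2)*(d + 3)*(d + 1)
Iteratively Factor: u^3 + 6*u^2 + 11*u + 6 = (u + 1)*(u^2 + 5*u + 6) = (u + 1)*(u + 3)*(u + 2)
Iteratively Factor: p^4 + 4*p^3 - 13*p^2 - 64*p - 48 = (p + 3)*(p^3 + p^2 - 16*p - 16) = (p + 3)*(p + 4)*(p^2 - 3*p - 4) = (p + 1)*(p + 3)*(p + 4)*(p - 4)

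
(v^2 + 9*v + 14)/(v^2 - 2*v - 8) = (v + 7)/(v - 4)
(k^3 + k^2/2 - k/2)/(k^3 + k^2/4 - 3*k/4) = 2*(2*k - 1)/(4*k - 3)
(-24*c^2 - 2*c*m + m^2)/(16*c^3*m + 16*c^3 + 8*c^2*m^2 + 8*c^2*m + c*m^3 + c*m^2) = (-6*c + m)/(c*(4*c*m + 4*c + m^2 + m))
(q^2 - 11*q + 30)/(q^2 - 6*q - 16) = (-q^2 + 11*q - 30)/(-q^2 + 6*q + 16)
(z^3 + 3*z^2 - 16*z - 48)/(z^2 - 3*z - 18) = (z^2 - 16)/(z - 6)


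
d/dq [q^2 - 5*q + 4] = 2*q - 5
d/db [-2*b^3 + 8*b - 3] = 8 - 6*b^2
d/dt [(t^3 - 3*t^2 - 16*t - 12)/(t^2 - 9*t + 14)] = (t^4 - 18*t^3 + 85*t^2 - 60*t - 332)/(t^4 - 18*t^3 + 109*t^2 - 252*t + 196)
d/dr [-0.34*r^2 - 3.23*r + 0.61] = -0.68*r - 3.23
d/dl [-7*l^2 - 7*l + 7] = -14*l - 7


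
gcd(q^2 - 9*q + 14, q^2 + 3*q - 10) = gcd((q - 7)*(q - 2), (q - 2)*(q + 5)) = q - 2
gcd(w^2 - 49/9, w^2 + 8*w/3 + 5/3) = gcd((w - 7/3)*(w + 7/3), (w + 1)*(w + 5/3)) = 1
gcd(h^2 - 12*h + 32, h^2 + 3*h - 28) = h - 4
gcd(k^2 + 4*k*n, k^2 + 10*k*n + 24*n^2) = k + 4*n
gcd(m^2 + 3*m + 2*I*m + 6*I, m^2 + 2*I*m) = m + 2*I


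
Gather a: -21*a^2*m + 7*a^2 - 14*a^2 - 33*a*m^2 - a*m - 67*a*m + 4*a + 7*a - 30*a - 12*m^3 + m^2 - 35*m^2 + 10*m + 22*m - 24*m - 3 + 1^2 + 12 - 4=a^2*(-21*m - 7) + a*(-33*m^2 - 68*m - 19) - 12*m^3 - 34*m^2 + 8*m + 6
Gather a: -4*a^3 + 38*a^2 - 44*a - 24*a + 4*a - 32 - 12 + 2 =-4*a^3 + 38*a^2 - 64*a - 42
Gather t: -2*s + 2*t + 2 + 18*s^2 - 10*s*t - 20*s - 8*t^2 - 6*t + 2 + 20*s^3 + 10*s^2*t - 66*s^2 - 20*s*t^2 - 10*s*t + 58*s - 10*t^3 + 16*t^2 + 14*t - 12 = 20*s^3 - 48*s^2 + 36*s - 10*t^3 + t^2*(8 - 20*s) + t*(10*s^2 - 20*s + 10) - 8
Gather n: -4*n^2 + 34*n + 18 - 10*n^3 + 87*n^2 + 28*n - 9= -10*n^3 + 83*n^2 + 62*n + 9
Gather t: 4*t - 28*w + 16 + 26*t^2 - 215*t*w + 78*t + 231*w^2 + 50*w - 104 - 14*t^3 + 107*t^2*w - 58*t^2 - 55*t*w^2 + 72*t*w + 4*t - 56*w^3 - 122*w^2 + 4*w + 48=-14*t^3 + t^2*(107*w - 32) + t*(-55*w^2 - 143*w + 86) - 56*w^3 + 109*w^2 + 26*w - 40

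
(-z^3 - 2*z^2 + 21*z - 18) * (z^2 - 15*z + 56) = -z^5 + 13*z^4 - 5*z^3 - 445*z^2 + 1446*z - 1008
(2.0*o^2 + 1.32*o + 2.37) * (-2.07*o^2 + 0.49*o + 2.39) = -4.14*o^4 - 1.7524*o^3 + 0.5209*o^2 + 4.3161*o + 5.6643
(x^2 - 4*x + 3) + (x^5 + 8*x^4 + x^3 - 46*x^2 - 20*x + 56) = x^5 + 8*x^4 + x^3 - 45*x^2 - 24*x + 59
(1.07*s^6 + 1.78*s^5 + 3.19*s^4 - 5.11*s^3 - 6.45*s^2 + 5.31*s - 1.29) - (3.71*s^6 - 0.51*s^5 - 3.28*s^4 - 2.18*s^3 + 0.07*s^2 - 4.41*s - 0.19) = -2.64*s^6 + 2.29*s^5 + 6.47*s^4 - 2.93*s^3 - 6.52*s^2 + 9.72*s - 1.1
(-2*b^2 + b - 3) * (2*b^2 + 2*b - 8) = -4*b^4 - 2*b^3 + 12*b^2 - 14*b + 24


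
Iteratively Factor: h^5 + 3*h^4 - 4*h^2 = (h - 1)*(h^4 + 4*h^3 + 4*h^2) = h*(h - 1)*(h^3 + 4*h^2 + 4*h) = h*(h - 1)*(h + 2)*(h^2 + 2*h) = h*(h - 1)*(h + 2)^2*(h)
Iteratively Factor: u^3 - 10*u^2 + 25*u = (u - 5)*(u^2 - 5*u) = (u - 5)^2*(u)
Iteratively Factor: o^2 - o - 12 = (o + 3)*(o - 4)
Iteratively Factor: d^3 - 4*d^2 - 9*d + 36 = (d - 4)*(d^2 - 9) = (d - 4)*(d - 3)*(d + 3)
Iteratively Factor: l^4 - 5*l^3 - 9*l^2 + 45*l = (l - 5)*(l^3 - 9*l) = l*(l - 5)*(l^2 - 9) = l*(l - 5)*(l - 3)*(l + 3)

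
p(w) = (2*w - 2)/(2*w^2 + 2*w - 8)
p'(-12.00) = -0.01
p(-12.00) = -0.10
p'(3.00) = -0.09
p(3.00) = 0.25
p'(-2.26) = -9.51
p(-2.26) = 2.83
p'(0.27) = -0.19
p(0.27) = 0.20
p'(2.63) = -0.15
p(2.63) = 0.29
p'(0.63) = -0.24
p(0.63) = 0.12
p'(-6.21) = -0.07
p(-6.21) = -0.25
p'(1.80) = -2.44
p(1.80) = 0.77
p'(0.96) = -0.45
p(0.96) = 0.02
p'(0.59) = -0.23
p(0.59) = 0.13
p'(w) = (-4*w - 2)*(2*w - 2)/(2*w^2 + 2*w - 8)^2 + 2/(2*w^2 + 2*w - 8)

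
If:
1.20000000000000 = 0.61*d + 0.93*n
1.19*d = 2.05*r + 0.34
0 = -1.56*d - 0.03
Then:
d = -0.02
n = 1.30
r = -0.18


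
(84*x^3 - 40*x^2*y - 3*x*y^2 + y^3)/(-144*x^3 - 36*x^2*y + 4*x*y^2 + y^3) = (-14*x^2 + 9*x*y - y^2)/(24*x^2 + 2*x*y - y^2)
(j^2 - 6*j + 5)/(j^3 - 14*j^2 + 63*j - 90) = (j - 1)/(j^2 - 9*j + 18)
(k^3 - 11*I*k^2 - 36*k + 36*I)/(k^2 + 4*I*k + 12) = (k^2 - 9*I*k - 18)/(k + 6*I)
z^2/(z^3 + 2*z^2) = 1/(z + 2)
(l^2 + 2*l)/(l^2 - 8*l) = (l + 2)/(l - 8)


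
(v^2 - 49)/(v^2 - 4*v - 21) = (v + 7)/(v + 3)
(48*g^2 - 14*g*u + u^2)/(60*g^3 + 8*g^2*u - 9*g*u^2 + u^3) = (-8*g + u)/(-10*g^2 - 3*g*u + u^2)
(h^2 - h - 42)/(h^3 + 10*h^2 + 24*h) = (h - 7)/(h*(h + 4))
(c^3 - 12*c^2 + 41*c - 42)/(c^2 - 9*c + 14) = c - 3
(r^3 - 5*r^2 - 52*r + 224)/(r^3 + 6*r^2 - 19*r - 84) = (r - 8)/(r + 3)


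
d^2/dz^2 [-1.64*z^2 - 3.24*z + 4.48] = -3.28000000000000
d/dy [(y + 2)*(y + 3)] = 2*y + 5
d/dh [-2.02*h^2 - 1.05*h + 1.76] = -4.04*h - 1.05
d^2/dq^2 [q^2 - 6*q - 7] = 2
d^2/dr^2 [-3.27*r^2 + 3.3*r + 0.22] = -6.54000000000000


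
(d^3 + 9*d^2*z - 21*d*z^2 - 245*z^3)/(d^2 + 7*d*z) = d + 2*z - 35*z^2/d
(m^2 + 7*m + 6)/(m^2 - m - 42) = (m + 1)/(m - 7)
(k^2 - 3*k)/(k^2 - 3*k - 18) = k*(3 - k)/(-k^2 + 3*k + 18)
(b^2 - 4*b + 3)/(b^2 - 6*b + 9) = (b - 1)/(b - 3)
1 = 1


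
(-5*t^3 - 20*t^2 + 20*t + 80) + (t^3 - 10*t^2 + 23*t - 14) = -4*t^3 - 30*t^2 + 43*t + 66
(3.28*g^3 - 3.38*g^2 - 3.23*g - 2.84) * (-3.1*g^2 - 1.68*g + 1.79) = -10.168*g^5 + 4.9676*g^4 + 21.5626*g^3 + 8.1802*g^2 - 1.0105*g - 5.0836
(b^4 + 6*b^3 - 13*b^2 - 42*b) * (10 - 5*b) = -5*b^5 - 20*b^4 + 125*b^3 + 80*b^2 - 420*b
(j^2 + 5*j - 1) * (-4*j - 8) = -4*j^3 - 28*j^2 - 36*j + 8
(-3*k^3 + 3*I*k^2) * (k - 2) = -3*k^4 + 6*k^3 + 3*I*k^3 - 6*I*k^2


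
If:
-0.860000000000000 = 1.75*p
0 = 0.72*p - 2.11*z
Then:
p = -0.49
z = -0.17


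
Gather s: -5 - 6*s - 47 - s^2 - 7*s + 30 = -s^2 - 13*s - 22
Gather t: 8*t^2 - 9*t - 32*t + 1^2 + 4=8*t^2 - 41*t + 5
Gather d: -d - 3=-d - 3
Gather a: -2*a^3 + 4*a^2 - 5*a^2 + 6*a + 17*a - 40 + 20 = -2*a^3 - a^2 + 23*a - 20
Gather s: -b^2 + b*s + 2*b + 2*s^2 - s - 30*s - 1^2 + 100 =-b^2 + 2*b + 2*s^2 + s*(b - 31) + 99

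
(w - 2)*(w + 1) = w^2 - w - 2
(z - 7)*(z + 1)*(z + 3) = z^3 - 3*z^2 - 25*z - 21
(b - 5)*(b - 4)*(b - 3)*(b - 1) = b^4 - 13*b^3 + 59*b^2 - 107*b + 60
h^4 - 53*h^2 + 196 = (h - 7)*(h - 2)*(h + 2)*(h + 7)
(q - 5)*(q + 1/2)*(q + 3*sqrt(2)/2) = q^3 - 9*q^2/2 + 3*sqrt(2)*q^2/2 - 27*sqrt(2)*q/4 - 5*q/2 - 15*sqrt(2)/4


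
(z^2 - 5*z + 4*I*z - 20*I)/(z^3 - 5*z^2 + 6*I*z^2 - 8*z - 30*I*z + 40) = 1/(z + 2*I)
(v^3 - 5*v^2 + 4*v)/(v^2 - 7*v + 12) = v*(v - 1)/(v - 3)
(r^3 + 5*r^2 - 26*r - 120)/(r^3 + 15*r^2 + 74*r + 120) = (r - 5)/(r + 5)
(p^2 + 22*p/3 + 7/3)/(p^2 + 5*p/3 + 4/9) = 3*(p + 7)/(3*p + 4)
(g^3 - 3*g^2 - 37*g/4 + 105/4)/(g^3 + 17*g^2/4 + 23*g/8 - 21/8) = 2*(4*g^2 - 24*g + 35)/(8*g^2 + 10*g - 7)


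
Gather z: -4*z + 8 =8 - 4*z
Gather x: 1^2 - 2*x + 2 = 3 - 2*x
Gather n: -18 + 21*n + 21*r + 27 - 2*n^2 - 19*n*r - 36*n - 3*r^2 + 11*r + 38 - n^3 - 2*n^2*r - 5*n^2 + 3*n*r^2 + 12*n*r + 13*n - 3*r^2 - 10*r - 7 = -n^3 + n^2*(-2*r - 7) + n*(3*r^2 - 7*r - 2) - 6*r^2 + 22*r + 40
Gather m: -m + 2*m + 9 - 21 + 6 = m - 6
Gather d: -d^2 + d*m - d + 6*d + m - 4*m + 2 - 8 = -d^2 + d*(m + 5) - 3*m - 6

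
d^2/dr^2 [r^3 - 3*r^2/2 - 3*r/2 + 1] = 6*r - 3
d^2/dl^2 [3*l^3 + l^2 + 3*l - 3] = 18*l + 2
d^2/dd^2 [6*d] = 0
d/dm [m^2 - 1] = 2*m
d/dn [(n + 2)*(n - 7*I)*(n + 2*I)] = 3*n^2 + n*(4 - 10*I) + 14 - 10*I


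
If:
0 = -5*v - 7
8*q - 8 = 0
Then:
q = 1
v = -7/5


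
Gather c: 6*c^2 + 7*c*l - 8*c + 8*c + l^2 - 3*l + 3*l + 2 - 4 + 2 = 6*c^2 + 7*c*l + l^2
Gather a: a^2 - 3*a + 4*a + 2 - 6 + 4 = a^2 + a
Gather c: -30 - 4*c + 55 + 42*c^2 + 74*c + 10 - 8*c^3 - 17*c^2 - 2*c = -8*c^3 + 25*c^2 + 68*c + 35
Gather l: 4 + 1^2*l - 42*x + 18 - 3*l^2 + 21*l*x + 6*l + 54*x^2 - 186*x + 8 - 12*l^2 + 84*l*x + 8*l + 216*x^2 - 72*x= -15*l^2 + l*(105*x + 15) + 270*x^2 - 300*x + 30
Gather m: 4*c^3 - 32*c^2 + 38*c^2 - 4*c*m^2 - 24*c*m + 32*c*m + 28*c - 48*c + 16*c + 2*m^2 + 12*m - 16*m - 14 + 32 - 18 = 4*c^3 + 6*c^2 - 4*c + m^2*(2 - 4*c) + m*(8*c - 4)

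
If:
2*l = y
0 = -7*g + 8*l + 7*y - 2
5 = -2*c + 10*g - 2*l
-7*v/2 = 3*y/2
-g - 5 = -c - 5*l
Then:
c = 869/232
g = 157/116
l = 121/232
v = -363/812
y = 121/116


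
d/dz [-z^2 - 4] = -2*z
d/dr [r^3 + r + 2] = 3*r^2 + 1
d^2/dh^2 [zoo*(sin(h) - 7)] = zoo*sin(h)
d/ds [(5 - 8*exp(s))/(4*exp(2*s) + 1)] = 8*((8*exp(s) - 5)*exp(s) - 4*exp(2*s) - 1)*exp(s)/(4*exp(2*s) + 1)^2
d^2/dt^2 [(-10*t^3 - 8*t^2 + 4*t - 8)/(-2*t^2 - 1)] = 4*(-18*t^3 + 24*t^2 + 27*t - 4)/(8*t^6 + 12*t^4 + 6*t^2 + 1)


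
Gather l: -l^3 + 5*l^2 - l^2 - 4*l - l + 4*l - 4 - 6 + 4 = -l^3 + 4*l^2 - l - 6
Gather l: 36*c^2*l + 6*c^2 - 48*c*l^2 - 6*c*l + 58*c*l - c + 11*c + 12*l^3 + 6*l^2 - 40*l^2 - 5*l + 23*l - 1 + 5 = 6*c^2 + 10*c + 12*l^3 + l^2*(-48*c - 34) + l*(36*c^2 + 52*c + 18) + 4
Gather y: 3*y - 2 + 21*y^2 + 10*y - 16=21*y^2 + 13*y - 18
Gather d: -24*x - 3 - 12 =-24*x - 15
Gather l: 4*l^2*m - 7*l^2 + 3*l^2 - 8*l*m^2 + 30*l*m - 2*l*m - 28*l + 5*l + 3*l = l^2*(4*m - 4) + l*(-8*m^2 + 28*m - 20)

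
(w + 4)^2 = w^2 + 8*w + 16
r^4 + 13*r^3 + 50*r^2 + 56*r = r*(r + 2)*(r + 4)*(r + 7)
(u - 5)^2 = u^2 - 10*u + 25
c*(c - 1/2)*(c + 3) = c^3 + 5*c^2/2 - 3*c/2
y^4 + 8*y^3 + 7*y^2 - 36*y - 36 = (y - 2)*(y + 1)*(y + 3)*(y + 6)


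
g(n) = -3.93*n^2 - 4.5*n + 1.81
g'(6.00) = -51.66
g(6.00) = -166.67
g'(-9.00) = 66.24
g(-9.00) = -276.02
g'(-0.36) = -1.67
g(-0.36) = 2.92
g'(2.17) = -21.56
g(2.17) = -26.46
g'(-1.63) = 8.31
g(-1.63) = -1.30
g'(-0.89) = 2.50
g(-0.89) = 2.70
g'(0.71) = -10.08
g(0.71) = -3.37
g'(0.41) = -7.72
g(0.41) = -0.70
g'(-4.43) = 30.32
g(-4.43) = -55.38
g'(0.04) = -4.81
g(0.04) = 1.62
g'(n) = -7.86*n - 4.5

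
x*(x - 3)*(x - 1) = x^3 - 4*x^2 + 3*x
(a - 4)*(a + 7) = a^2 + 3*a - 28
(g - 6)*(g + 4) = g^2 - 2*g - 24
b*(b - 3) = b^2 - 3*b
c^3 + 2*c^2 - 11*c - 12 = (c - 3)*(c + 1)*(c + 4)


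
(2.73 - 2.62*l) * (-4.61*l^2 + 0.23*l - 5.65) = 12.0782*l^3 - 13.1879*l^2 + 15.4309*l - 15.4245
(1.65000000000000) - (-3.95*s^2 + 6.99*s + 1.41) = 3.95*s^2 - 6.99*s + 0.24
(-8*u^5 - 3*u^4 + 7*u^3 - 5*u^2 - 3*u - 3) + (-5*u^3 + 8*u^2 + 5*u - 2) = -8*u^5 - 3*u^4 + 2*u^3 + 3*u^2 + 2*u - 5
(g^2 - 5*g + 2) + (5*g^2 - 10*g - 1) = 6*g^2 - 15*g + 1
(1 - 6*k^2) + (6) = 7 - 6*k^2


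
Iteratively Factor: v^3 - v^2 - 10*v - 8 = (v - 4)*(v^2 + 3*v + 2) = (v - 4)*(v + 1)*(v + 2)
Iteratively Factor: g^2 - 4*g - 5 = (g - 5)*(g + 1)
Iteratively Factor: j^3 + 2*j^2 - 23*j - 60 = (j + 3)*(j^2 - j - 20) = (j + 3)*(j + 4)*(j - 5)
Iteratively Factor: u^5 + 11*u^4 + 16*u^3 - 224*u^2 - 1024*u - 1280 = (u - 5)*(u^4 + 16*u^3 + 96*u^2 + 256*u + 256) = (u - 5)*(u + 4)*(u^3 + 12*u^2 + 48*u + 64) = (u - 5)*(u + 4)^2*(u^2 + 8*u + 16) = (u - 5)*(u + 4)^3*(u + 4)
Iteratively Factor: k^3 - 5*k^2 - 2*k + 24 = (k - 4)*(k^2 - k - 6) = (k - 4)*(k - 3)*(k + 2)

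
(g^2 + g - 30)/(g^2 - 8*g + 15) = (g + 6)/(g - 3)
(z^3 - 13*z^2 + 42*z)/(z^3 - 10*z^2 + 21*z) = (z - 6)/(z - 3)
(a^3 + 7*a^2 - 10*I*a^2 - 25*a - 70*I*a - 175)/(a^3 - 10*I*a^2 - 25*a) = (a + 7)/a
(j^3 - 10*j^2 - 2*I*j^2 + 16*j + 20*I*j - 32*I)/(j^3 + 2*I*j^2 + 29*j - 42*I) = (j^2 - 10*j + 16)/(j^2 + 4*I*j + 21)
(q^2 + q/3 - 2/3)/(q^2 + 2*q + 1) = (q - 2/3)/(q + 1)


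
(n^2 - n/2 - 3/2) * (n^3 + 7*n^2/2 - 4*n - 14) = n^5 + 3*n^4 - 29*n^3/4 - 69*n^2/4 + 13*n + 21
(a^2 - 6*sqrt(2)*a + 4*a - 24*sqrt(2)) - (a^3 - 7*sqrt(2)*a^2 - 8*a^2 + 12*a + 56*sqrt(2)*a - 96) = -a^3 + 9*a^2 + 7*sqrt(2)*a^2 - 62*sqrt(2)*a - 8*a - 24*sqrt(2) + 96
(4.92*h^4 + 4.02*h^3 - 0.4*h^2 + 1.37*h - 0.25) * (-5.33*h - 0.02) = -26.2236*h^5 - 21.525*h^4 + 2.0516*h^3 - 7.2941*h^2 + 1.3051*h + 0.005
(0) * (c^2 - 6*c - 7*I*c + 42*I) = 0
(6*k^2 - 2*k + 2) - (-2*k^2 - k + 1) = 8*k^2 - k + 1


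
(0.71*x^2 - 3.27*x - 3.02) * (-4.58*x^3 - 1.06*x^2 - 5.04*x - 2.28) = -3.2518*x^5 + 14.224*x^4 + 13.7194*x^3 + 18.0632*x^2 + 22.6764*x + 6.8856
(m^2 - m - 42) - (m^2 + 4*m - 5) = -5*m - 37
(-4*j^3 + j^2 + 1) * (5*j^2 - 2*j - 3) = -20*j^5 + 13*j^4 + 10*j^3 + 2*j^2 - 2*j - 3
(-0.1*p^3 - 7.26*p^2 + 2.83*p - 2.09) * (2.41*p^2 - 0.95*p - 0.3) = -0.241*p^5 - 17.4016*p^4 + 13.7473*p^3 - 5.5474*p^2 + 1.1365*p + 0.627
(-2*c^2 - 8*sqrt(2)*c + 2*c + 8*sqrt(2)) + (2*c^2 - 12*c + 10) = -8*sqrt(2)*c - 10*c + 10 + 8*sqrt(2)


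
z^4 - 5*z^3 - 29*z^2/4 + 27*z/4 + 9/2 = (z - 6)*(z - 1)*(z + 1/2)*(z + 3/2)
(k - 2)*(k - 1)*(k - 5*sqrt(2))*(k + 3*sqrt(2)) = k^4 - 3*k^3 - 2*sqrt(2)*k^3 - 28*k^2 + 6*sqrt(2)*k^2 - 4*sqrt(2)*k + 90*k - 60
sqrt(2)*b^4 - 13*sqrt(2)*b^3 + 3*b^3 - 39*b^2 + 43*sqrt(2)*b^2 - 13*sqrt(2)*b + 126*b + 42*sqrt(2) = (b - 7)*(b - 6)*(b + sqrt(2))*(sqrt(2)*b + 1)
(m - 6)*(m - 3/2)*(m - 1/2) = m^3 - 8*m^2 + 51*m/4 - 9/2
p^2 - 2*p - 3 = (p - 3)*(p + 1)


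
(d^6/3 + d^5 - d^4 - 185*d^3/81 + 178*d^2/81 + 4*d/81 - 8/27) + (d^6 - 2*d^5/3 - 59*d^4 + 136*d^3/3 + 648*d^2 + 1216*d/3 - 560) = 4*d^6/3 + d^5/3 - 60*d^4 + 3487*d^3/81 + 52666*d^2/81 + 32836*d/81 - 15128/27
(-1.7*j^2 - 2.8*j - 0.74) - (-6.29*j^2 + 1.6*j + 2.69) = 4.59*j^2 - 4.4*j - 3.43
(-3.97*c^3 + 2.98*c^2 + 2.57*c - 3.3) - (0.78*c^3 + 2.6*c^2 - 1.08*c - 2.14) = -4.75*c^3 + 0.38*c^2 + 3.65*c - 1.16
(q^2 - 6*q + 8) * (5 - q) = -q^3 + 11*q^2 - 38*q + 40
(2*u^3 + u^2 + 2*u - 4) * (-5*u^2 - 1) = -10*u^5 - 5*u^4 - 12*u^3 + 19*u^2 - 2*u + 4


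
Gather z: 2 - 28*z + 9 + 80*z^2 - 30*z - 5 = 80*z^2 - 58*z + 6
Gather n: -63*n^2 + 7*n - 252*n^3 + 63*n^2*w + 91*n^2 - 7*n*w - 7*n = -252*n^3 + n^2*(63*w + 28) - 7*n*w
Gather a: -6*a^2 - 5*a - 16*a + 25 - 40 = -6*a^2 - 21*a - 15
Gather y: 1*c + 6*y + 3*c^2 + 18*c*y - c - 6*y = 3*c^2 + 18*c*y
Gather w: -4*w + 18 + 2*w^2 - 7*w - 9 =2*w^2 - 11*w + 9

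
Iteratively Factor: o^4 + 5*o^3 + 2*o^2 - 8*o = (o + 4)*(o^3 + o^2 - 2*o) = (o + 2)*(o + 4)*(o^2 - o) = o*(o + 2)*(o + 4)*(o - 1)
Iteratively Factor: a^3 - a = (a - 1)*(a^2 + a) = (a - 1)*(a + 1)*(a)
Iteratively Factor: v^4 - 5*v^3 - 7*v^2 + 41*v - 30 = (v - 5)*(v^3 - 7*v + 6) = (v - 5)*(v - 2)*(v^2 + 2*v - 3) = (v - 5)*(v - 2)*(v + 3)*(v - 1)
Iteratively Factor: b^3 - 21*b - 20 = (b + 1)*(b^2 - b - 20) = (b + 1)*(b + 4)*(b - 5)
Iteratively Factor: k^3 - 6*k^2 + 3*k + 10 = (k - 5)*(k^2 - k - 2) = (k - 5)*(k + 1)*(k - 2)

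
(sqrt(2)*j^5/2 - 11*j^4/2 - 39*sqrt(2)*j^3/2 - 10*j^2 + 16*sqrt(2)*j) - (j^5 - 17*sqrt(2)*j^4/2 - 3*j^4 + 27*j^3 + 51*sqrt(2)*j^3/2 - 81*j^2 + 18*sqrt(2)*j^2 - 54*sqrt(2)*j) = -j^5 + sqrt(2)*j^5/2 - 5*j^4/2 + 17*sqrt(2)*j^4/2 - 45*sqrt(2)*j^3 - 27*j^3 - 18*sqrt(2)*j^2 + 71*j^2 + 70*sqrt(2)*j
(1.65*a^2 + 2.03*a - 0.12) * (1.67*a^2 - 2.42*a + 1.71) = 2.7555*a^4 - 0.6029*a^3 - 2.2915*a^2 + 3.7617*a - 0.2052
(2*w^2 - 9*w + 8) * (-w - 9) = -2*w^3 - 9*w^2 + 73*w - 72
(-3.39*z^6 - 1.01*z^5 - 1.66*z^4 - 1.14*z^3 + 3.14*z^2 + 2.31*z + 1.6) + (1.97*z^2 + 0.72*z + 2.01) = -3.39*z^6 - 1.01*z^5 - 1.66*z^4 - 1.14*z^3 + 5.11*z^2 + 3.03*z + 3.61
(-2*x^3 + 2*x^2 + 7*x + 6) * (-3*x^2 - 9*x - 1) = 6*x^5 + 12*x^4 - 37*x^3 - 83*x^2 - 61*x - 6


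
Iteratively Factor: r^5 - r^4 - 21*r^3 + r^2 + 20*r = (r + 1)*(r^4 - 2*r^3 - 19*r^2 + 20*r) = (r - 5)*(r + 1)*(r^3 + 3*r^2 - 4*r) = r*(r - 5)*(r + 1)*(r^2 + 3*r - 4) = r*(r - 5)*(r + 1)*(r + 4)*(r - 1)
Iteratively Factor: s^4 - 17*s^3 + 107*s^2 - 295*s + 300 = (s - 3)*(s^3 - 14*s^2 + 65*s - 100) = (s - 4)*(s - 3)*(s^2 - 10*s + 25) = (s - 5)*(s - 4)*(s - 3)*(s - 5)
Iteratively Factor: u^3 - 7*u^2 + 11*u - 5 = (u - 1)*(u^2 - 6*u + 5) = (u - 1)^2*(u - 5)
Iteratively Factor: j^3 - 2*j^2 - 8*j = (j + 2)*(j^2 - 4*j) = (j - 4)*(j + 2)*(j)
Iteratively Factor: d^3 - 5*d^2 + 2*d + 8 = (d - 2)*(d^2 - 3*d - 4) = (d - 2)*(d + 1)*(d - 4)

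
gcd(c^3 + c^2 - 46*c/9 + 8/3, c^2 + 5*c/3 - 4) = c^2 + 5*c/3 - 4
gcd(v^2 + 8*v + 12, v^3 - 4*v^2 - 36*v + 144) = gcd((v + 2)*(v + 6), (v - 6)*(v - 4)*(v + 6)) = v + 6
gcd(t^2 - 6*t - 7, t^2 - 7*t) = t - 7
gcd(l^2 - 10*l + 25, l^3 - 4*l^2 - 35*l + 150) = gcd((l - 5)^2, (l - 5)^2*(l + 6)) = l^2 - 10*l + 25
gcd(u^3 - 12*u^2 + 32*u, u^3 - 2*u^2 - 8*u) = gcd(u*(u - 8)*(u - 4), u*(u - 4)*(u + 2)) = u^2 - 4*u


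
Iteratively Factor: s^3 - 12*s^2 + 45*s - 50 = (s - 5)*(s^2 - 7*s + 10) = (s - 5)^2*(s - 2)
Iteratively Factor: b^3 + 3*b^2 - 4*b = (b - 1)*(b^2 + 4*b) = b*(b - 1)*(b + 4)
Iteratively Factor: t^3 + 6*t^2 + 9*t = (t + 3)*(t^2 + 3*t) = (t + 3)^2*(t)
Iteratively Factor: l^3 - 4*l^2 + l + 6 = (l - 2)*(l^2 - 2*l - 3) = (l - 2)*(l + 1)*(l - 3)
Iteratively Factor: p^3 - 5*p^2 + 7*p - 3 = (p - 1)*(p^2 - 4*p + 3) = (p - 3)*(p - 1)*(p - 1)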